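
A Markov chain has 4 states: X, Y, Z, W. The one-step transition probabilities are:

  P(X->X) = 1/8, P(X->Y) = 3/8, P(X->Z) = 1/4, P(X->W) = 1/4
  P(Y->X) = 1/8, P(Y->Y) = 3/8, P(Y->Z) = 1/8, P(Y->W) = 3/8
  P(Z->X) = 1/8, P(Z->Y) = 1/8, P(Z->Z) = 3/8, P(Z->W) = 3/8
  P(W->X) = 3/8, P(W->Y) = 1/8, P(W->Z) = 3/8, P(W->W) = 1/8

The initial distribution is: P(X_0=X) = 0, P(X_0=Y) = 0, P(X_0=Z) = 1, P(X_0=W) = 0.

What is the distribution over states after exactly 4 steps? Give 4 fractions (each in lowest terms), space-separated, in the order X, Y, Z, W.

Answer: 25/128 235/1024 603/2048 575/2048

Derivation:
Propagating the distribution step by step (d_{t+1} = d_t * P):
d_0 = (X=0, Y=0, Z=1, W=0)
  d_1[X] = 0*1/8 + 0*1/8 + 1*1/8 + 0*3/8 = 1/8
  d_1[Y] = 0*3/8 + 0*3/8 + 1*1/8 + 0*1/8 = 1/8
  d_1[Z] = 0*1/4 + 0*1/8 + 1*3/8 + 0*3/8 = 3/8
  d_1[W] = 0*1/4 + 0*3/8 + 1*3/8 + 0*1/8 = 3/8
d_1 = (X=1/8, Y=1/8, Z=3/8, W=3/8)
  d_2[X] = 1/8*1/8 + 1/8*1/8 + 3/8*1/8 + 3/8*3/8 = 7/32
  d_2[Y] = 1/8*3/8 + 1/8*3/8 + 3/8*1/8 + 3/8*1/8 = 3/16
  d_2[Z] = 1/8*1/4 + 1/8*1/8 + 3/8*3/8 + 3/8*3/8 = 21/64
  d_2[W] = 1/8*1/4 + 1/8*3/8 + 3/8*3/8 + 3/8*1/8 = 17/64
d_2 = (X=7/32, Y=3/16, Z=21/64, W=17/64)
  d_3[X] = 7/32*1/8 + 3/16*1/8 + 21/64*1/8 + 17/64*3/8 = 49/256
  d_3[Y] = 7/32*3/8 + 3/16*3/8 + 21/64*1/8 + 17/64*1/8 = 29/128
  d_3[Z] = 7/32*1/4 + 3/16*1/8 + 21/64*3/8 + 17/64*3/8 = 77/256
  d_3[W] = 7/32*1/4 + 3/16*3/8 + 21/64*3/8 + 17/64*1/8 = 9/32
d_3 = (X=49/256, Y=29/128, Z=77/256, W=9/32)
  d_4[X] = 49/256*1/8 + 29/128*1/8 + 77/256*1/8 + 9/32*3/8 = 25/128
  d_4[Y] = 49/256*3/8 + 29/128*3/8 + 77/256*1/8 + 9/32*1/8 = 235/1024
  d_4[Z] = 49/256*1/4 + 29/128*1/8 + 77/256*3/8 + 9/32*3/8 = 603/2048
  d_4[W] = 49/256*1/4 + 29/128*3/8 + 77/256*3/8 + 9/32*1/8 = 575/2048
d_4 = (X=25/128, Y=235/1024, Z=603/2048, W=575/2048)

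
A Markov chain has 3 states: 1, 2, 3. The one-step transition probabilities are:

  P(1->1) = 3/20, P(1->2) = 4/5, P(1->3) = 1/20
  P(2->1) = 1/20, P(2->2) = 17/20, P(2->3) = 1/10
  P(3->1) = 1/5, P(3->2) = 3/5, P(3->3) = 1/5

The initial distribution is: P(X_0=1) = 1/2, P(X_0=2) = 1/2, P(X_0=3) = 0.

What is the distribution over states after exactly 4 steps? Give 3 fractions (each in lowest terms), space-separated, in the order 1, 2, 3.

Propagating the distribution step by step (d_{t+1} = d_t * P):
d_0 = (1=1/2, 2=1/2, 3=0)
  d_1[1] = 1/2*3/20 + 1/2*1/20 + 0*1/5 = 1/10
  d_1[2] = 1/2*4/5 + 1/2*17/20 + 0*3/5 = 33/40
  d_1[3] = 1/2*1/20 + 1/2*1/10 + 0*1/5 = 3/40
d_1 = (1=1/10, 2=33/40, 3=3/40)
  d_2[1] = 1/10*3/20 + 33/40*1/20 + 3/40*1/5 = 57/800
  d_2[2] = 1/10*4/5 + 33/40*17/20 + 3/40*3/5 = 661/800
  d_2[3] = 1/10*1/20 + 33/40*1/10 + 3/40*1/5 = 41/400
d_2 = (1=57/800, 2=661/800, 3=41/400)
  d_3[1] = 57/800*3/20 + 661/800*1/20 + 41/400*1/5 = 29/400
  d_3[2] = 57/800*4/5 + 661/800*17/20 + 41/400*3/5 = 13133/16000
  d_3[3] = 57/800*1/20 + 661/800*1/10 + 41/400*1/5 = 1707/16000
d_3 = (1=29/400, 2=13133/16000, 3=1707/16000)
  d_4[1] = 29/400*3/20 + 13133/16000*1/20 + 1707/16000*1/5 = 23441/320000
  d_4[2] = 29/400*4/5 + 13133/16000*17/20 + 1707/16000*3/5 = 52461/64000
  d_4[3] = 29/400*1/20 + 13133/16000*1/10 + 1707/16000*1/5 = 17127/160000
d_4 = (1=23441/320000, 2=52461/64000, 3=17127/160000)

Answer: 23441/320000 52461/64000 17127/160000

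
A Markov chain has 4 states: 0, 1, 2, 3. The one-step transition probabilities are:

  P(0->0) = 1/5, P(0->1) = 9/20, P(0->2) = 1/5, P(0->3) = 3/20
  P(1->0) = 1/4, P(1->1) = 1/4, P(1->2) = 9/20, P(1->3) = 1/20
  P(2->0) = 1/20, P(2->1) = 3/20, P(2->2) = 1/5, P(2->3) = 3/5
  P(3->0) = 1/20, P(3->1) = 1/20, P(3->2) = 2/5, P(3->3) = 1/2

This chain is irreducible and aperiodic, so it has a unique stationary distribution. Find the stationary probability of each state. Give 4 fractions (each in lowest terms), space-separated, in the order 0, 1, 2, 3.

Answer: 271/2879 432/2879 1865/5758 2487/5758

Derivation:
The stationary distribution satisfies pi = pi * P, i.e.:
  pi_0 = 1/5*pi_0 + 1/4*pi_1 + 1/20*pi_2 + 1/20*pi_3
  pi_1 = 9/20*pi_0 + 1/4*pi_1 + 3/20*pi_2 + 1/20*pi_3
  pi_2 = 1/5*pi_0 + 9/20*pi_1 + 1/5*pi_2 + 2/5*pi_3
  pi_3 = 3/20*pi_0 + 1/20*pi_1 + 3/5*pi_2 + 1/2*pi_3
with normalization: pi_0 + pi_1 + pi_2 + pi_3 = 1.

Using the first 3 balance equations plus normalization, the linear system A*pi = b is:
  [-4/5, 1/4, 1/20, 1/20] . pi = 0
  [9/20, -3/4, 3/20, 1/20] . pi = 0
  [1/5, 9/20, -4/5, 2/5] . pi = 0
  [1, 1, 1, 1] . pi = 1

Solving yields:
  pi_0 = 271/2879
  pi_1 = 432/2879
  pi_2 = 1865/5758
  pi_3 = 2487/5758

Verification (pi * P):
  271/2879*1/5 + 432/2879*1/4 + 1865/5758*1/20 + 2487/5758*1/20 = 271/2879 = pi_0  (ok)
  271/2879*9/20 + 432/2879*1/4 + 1865/5758*3/20 + 2487/5758*1/20 = 432/2879 = pi_1  (ok)
  271/2879*1/5 + 432/2879*9/20 + 1865/5758*1/5 + 2487/5758*2/5 = 1865/5758 = pi_2  (ok)
  271/2879*3/20 + 432/2879*1/20 + 1865/5758*3/5 + 2487/5758*1/2 = 2487/5758 = pi_3  (ok)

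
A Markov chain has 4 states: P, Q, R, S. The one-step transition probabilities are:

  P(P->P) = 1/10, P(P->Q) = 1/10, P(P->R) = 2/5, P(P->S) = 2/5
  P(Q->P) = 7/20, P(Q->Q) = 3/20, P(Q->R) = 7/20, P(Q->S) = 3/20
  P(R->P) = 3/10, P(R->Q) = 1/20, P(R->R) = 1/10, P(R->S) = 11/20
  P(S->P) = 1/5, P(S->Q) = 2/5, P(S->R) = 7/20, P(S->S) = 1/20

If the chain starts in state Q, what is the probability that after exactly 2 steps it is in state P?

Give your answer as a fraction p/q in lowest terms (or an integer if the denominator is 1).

Answer: 89/400

Derivation:
Computing P^2 by repeated multiplication:
P^1 =
  P: [1/10, 1/10, 2/5, 2/5]
  Q: [7/20, 3/20, 7/20, 3/20]
  R: [3/10, 1/20, 1/10, 11/20]
  S: [1/5, 2/5, 7/20, 1/20]
P^2 =
  P: [49/200, 41/200, 51/200, 59/200]
  Q: [89/400, 27/200, 7/25, 29/80]
  R: [3/16, 21/80, 17/50, 21/100]
  S: [11/40, 47/400, 109/400, 67/200]

(P^2)[Q -> P] = 89/400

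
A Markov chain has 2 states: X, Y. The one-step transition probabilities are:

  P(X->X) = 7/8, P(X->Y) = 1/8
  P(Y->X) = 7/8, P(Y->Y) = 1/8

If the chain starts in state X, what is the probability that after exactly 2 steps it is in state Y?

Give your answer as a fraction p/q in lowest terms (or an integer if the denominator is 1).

Answer: 1/8

Derivation:
Computing P^2 by repeated multiplication:
P^1 =
  X: [7/8, 1/8]
  Y: [7/8, 1/8]
P^2 =
  X: [7/8, 1/8]
  Y: [7/8, 1/8]

(P^2)[X -> Y] = 1/8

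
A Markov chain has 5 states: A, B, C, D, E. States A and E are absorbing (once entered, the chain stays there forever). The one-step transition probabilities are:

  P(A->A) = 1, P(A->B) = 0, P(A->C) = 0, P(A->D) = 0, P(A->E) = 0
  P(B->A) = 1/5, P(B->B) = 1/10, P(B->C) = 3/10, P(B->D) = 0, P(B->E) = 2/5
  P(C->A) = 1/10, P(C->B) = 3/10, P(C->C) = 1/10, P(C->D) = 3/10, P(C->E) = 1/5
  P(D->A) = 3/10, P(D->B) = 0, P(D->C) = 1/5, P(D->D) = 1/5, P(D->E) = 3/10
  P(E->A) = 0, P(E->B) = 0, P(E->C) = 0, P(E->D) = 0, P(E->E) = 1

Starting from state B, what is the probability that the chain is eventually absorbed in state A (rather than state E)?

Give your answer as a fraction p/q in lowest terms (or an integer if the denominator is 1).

Let a_i = P(absorbed in A | start in state i).
Boundary conditions: a_A = 1, a_E = 0.
For each transient state i, a_i = sum_j P(i->j) * a_j:
  a_B = 1/5*a_A + 1/10*a_B + 3/10*a_C + 0*a_D + 2/5*a_E
  a_C = 1/10*a_A + 3/10*a_B + 1/10*a_C + 3/10*a_D + 1/5*a_E
  a_D = 3/10*a_A + 0*a_B + 1/5*a_C + 1/5*a_D + 3/10*a_E

Substituting a_A = 1 and a_E = 0, rearrange to (I - Q) a = r where r[i] = P(i -> A):
  [9/10, -3/10, 0] . (a_B, a_C, a_D) = 1/5
  [-3/10, 9/10, -3/10] . (a_B, a_C, a_D) = 1/10
  [0, -1/5, 4/5] . (a_B, a_C, a_D) = 3/10

Solving yields:
  a_B = 61/174
  a_C = 67/174
  a_D = 41/87

Starting state is B, so the absorption probability is a_B = 61/174.

Answer: 61/174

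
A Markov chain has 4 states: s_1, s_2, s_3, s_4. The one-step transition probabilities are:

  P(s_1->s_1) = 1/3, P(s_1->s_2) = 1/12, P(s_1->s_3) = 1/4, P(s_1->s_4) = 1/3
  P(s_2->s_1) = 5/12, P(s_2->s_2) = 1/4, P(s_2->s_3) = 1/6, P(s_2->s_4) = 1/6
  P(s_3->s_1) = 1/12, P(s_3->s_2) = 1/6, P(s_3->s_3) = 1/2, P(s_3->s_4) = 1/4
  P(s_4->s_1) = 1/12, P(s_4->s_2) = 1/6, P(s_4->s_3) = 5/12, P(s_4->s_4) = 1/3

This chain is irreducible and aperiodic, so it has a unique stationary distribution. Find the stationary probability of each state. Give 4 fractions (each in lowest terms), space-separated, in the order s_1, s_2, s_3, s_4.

Answer: 19/103 17/103 426/1133 311/1133

Derivation:
The stationary distribution satisfies pi = pi * P, i.e.:
  pi_s_1 = 1/3*pi_s_1 + 5/12*pi_s_2 + 1/12*pi_s_3 + 1/12*pi_s_4
  pi_s_2 = 1/12*pi_s_1 + 1/4*pi_s_2 + 1/6*pi_s_3 + 1/6*pi_s_4
  pi_s_3 = 1/4*pi_s_1 + 1/6*pi_s_2 + 1/2*pi_s_3 + 5/12*pi_s_4
  pi_s_4 = 1/3*pi_s_1 + 1/6*pi_s_2 + 1/4*pi_s_3 + 1/3*pi_s_4
with normalization: pi_s_1 + pi_s_2 + pi_s_3 + pi_s_4 = 1.

Using the first 3 balance equations plus normalization, the linear system A*pi = b is:
  [-2/3, 5/12, 1/12, 1/12] . pi = 0
  [1/12, -3/4, 1/6, 1/6] . pi = 0
  [1/4, 1/6, -1/2, 5/12] . pi = 0
  [1, 1, 1, 1] . pi = 1

Solving yields:
  pi_s_1 = 19/103
  pi_s_2 = 17/103
  pi_s_3 = 426/1133
  pi_s_4 = 311/1133

Verification (pi * P):
  19/103*1/3 + 17/103*5/12 + 426/1133*1/12 + 311/1133*1/12 = 19/103 = pi_s_1  (ok)
  19/103*1/12 + 17/103*1/4 + 426/1133*1/6 + 311/1133*1/6 = 17/103 = pi_s_2  (ok)
  19/103*1/4 + 17/103*1/6 + 426/1133*1/2 + 311/1133*5/12 = 426/1133 = pi_s_3  (ok)
  19/103*1/3 + 17/103*1/6 + 426/1133*1/4 + 311/1133*1/3 = 311/1133 = pi_s_4  (ok)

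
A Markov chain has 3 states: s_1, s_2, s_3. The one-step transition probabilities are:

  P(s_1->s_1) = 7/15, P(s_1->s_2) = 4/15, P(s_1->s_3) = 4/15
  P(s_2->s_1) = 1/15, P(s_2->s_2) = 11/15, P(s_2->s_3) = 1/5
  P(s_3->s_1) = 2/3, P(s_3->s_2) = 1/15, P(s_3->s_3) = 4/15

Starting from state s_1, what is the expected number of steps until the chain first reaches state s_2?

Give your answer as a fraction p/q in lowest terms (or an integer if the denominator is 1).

Answer: 75/16

Derivation:
Let h_i = expected steps to first reach s_2 from state i.
Boundary: h_s_2 = 0.
First-step equations for the other states:
  h_s_1 = 1 + 7/15*h_s_1 + 4/15*h_s_2 + 4/15*h_s_3
  h_s_3 = 1 + 2/3*h_s_1 + 1/15*h_s_2 + 4/15*h_s_3

Substituting h_s_2 = 0 and rearranging gives the linear system (I - Q) h = 1:
  [8/15, -4/15] . (h_s_1, h_s_3) = 1
  [-2/3, 11/15] . (h_s_1, h_s_3) = 1

Solving yields:
  h_s_1 = 75/16
  h_s_3 = 45/8

Starting state is s_1, so the expected hitting time is h_s_1 = 75/16.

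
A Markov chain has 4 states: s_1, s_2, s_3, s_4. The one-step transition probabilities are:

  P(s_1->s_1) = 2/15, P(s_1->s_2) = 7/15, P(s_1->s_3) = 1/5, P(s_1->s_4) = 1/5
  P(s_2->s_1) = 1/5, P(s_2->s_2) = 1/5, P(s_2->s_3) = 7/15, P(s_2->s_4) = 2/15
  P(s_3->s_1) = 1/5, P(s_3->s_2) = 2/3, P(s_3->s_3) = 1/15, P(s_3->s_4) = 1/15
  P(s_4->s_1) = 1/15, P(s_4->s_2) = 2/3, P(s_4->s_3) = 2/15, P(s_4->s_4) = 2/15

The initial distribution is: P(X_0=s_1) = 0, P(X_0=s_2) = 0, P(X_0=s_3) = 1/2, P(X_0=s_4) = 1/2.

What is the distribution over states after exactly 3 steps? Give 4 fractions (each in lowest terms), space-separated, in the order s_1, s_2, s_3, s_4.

Propagating the distribution step by step (d_{t+1} = d_t * P):
d_0 = (s_1=0, s_2=0, s_3=1/2, s_4=1/2)
  d_1[s_1] = 0*2/15 + 0*1/5 + 1/2*1/5 + 1/2*1/15 = 2/15
  d_1[s_2] = 0*7/15 + 0*1/5 + 1/2*2/3 + 1/2*2/3 = 2/3
  d_1[s_3] = 0*1/5 + 0*7/15 + 1/2*1/15 + 1/2*2/15 = 1/10
  d_1[s_4] = 0*1/5 + 0*2/15 + 1/2*1/15 + 1/2*2/15 = 1/10
d_1 = (s_1=2/15, s_2=2/3, s_3=1/10, s_4=1/10)
  d_2[s_1] = 2/15*2/15 + 2/3*1/5 + 1/10*1/5 + 1/10*1/15 = 8/45
  d_2[s_2] = 2/15*7/15 + 2/3*1/5 + 1/10*2/3 + 1/10*2/3 = 74/225
  d_2[s_3] = 2/15*1/5 + 2/3*7/15 + 1/10*1/15 + 1/10*2/15 = 161/450
  d_2[s_4] = 2/15*1/5 + 2/3*2/15 + 1/10*1/15 + 1/10*2/15 = 61/450
d_2 = (s_1=8/45, s_2=74/225, s_3=161/450, s_4=61/450)
  d_3[s_1] = 8/45*2/15 + 74/225*1/5 + 161/450*1/5 + 61/450*1/15 = 574/3375
  d_3[s_2] = 8/45*7/15 + 74/225*1/5 + 161/450*2/3 + 61/450*2/3 = 1612/3375
  d_3[s_3] = 8/45*1/5 + 74/225*7/15 + 161/450*1/15 + 61/450*2/15 = 1559/6750
  d_3[s_4] = 8/45*1/5 + 74/225*2/15 + 161/450*1/15 + 61/450*2/15 = 91/750
d_3 = (s_1=574/3375, s_2=1612/3375, s_3=1559/6750, s_4=91/750)

Answer: 574/3375 1612/3375 1559/6750 91/750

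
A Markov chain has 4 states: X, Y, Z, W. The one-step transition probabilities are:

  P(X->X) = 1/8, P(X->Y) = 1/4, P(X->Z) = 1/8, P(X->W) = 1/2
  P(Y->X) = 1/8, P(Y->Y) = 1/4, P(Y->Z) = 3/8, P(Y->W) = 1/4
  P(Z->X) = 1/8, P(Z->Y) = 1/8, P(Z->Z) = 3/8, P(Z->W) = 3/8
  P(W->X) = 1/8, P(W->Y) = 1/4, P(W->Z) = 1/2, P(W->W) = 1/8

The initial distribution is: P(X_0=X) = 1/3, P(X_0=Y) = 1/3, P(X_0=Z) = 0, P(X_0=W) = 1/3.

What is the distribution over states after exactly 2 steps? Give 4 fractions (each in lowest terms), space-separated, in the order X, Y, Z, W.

Propagating the distribution step by step (d_{t+1} = d_t * P):
d_0 = (X=1/3, Y=1/3, Z=0, W=1/3)
  d_1[X] = 1/3*1/8 + 1/3*1/8 + 0*1/8 + 1/3*1/8 = 1/8
  d_1[Y] = 1/3*1/4 + 1/3*1/4 + 0*1/8 + 1/3*1/4 = 1/4
  d_1[Z] = 1/3*1/8 + 1/3*3/8 + 0*3/8 + 1/3*1/2 = 1/3
  d_1[W] = 1/3*1/2 + 1/3*1/4 + 0*3/8 + 1/3*1/8 = 7/24
d_1 = (X=1/8, Y=1/4, Z=1/3, W=7/24)
  d_2[X] = 1/8*1/8 + 1/4*1/8 + 1/3*1/8 + 7/24*1/8 = 1/8
  d_2[Y] = 1/8*1/4 + 1/4*1/4 + 1/3*1/8 + 7/24*1/4 = 5/24
  d_2[Z] = 1/8*1/8 + 1/4*3/8 + 1/3*3/8 + 7/24*1/2 = 73/192
  d_2[W] = 1/8*1/2 + 1/4*1/4 + 1/3*3/8 + 7/24*1/8 = 55/192
d_2 = (X=1/8, Y=5/24, Z=73/192, W=55/192)

Answer: 1/8 5/24 73/192 55/192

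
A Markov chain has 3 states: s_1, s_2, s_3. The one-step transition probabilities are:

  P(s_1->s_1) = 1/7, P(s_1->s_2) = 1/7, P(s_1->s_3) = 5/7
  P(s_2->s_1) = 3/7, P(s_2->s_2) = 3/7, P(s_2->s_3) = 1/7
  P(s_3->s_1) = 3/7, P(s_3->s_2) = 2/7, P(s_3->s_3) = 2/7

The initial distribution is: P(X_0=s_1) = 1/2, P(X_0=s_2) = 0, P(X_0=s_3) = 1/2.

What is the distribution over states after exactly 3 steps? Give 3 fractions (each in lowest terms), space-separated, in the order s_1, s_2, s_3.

Propagating the distribution step by step (d_{t+1} = d_t * P):
d_0 = (s_1=1/2, s_2=0, s_3=1/2)
  d_1[s_1] = 1/2*1/7 + 0*3/7 + 1/2*3/7 = 2/7
  d_1[s_2] = 1/2*1/7 + 0*3/7 + 1/2*2/7 = 3/14
  d_1[s_3] = 1/2*5/7 + 0*1/7 + 1/2*2/7 = 1/2
d_1 = (s_1=2/7, s_2=3/14, s_3=1/2)
  d_2[s_1] = 2/7*1/7 + 3/14*3/7 + 1/2*3/7 = 17/49
  d_2[s_2] = 2/7*1/7 + 3/14*3/7 + 1/2*2/7 = 27/98
  d_2[s_3] = 2/7*5/7 + 3/14*1/7 + 1/2*2/7 = 37/98
d_2 = (s_1=17/49, s_2=27/98, s_3=37/98)
  d_3[s_1] = 17/49*1/7 + 27/98*3/7 + 37/98*3/7 = 113/343
  d_3[s_2] = 17/49*1/7 + 27/98*3/7 + 37/98*2/7 = 27/98
  d_3[s_3] = 17/49*5/7 + 27/98*1/7 + 37/98*2/7 = 271/686
d_3 = (s_1=113/343, s_2=27/98, s_3=271/686)

Answer: 113/343 27/98 271/686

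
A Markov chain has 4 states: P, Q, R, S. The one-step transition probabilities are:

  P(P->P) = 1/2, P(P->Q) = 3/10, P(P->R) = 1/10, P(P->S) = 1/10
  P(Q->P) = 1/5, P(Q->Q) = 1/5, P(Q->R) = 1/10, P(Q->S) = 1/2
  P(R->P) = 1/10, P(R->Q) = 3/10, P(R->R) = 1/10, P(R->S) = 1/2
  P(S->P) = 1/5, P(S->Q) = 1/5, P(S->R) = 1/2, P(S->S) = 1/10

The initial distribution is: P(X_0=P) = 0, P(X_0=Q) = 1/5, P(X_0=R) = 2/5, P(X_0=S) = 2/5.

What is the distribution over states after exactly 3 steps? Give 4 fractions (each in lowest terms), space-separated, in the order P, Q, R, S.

Answer: 243/1000 1229/5000 11/50 182/625

Derivation:
Propagating the distribution step by step (d_{t+1} = d_t * P):
d_0 = (P=0, Q=1/5, R=2/5, S=2/5)
  d_1[P] = 0*1/2 + 1/5*1/5 + 2/5*1/10 + 2/5*1/5 = 4/25
  d_1[Q] = 0*3/10 + 1/5*1/5 + 2/5*3/10 + 2/5*1/5 = 6/25
  d_1[R] = 0*1/10 + 1/5*1/10 + 2/5*1/10 + 2/5*1/2 = 13/50
  d_1[S] = 0*1/10 + 1/5*1/2 + 2/5*1/2 + 2/5*1/10 = 17/50
d_1 = (P=4/25, Q=6/25, R=13/50, S=17/50)
  d_2[P] = 4/25*1/2 + 6/25*1/5 + 13/50*1/10 + 17/50*1/5 = 111/500
  d_2[Q] = 4/25*3/10 + 6/25*1/5 + 13/50*3/10 + 17/50*1/5 = 121/500
  d_2[R] = 4/25*1/10 + 6/25*1/10 + 13/50*1/10 + 17/50*1/2 = 59/250
  d_2[S] = 4/25*1/10 + 6/25*1/2 + 13/50*1/2 + 17/50*1/10 = 3/10
d_2 = (P=111/500, Q=121/500, R=59/250, S=3/10)
  d_3[P] = 111/500*1/2 + 121/500*1/5 + 59/250*1/10 + 3/10*1/5 = 243/1000
  d_3[Q] = 111/500*3/10 + 121/500*1/5 + 59/250*3/10 + 3/10*1/5 = 1229/5000
  d_3[R] = 111/500*1/10 + 121/500*1/10 + 59/250*1/10 + 3/10*1/2 = 11/50
  d_3[S] = 111/500*1/10 + 121/500*1/2 + 59/250*1/2 + 3/10*1/10 = 182/625
d_3 = (P=243/1000, Q=1229/5000, R=11/50, S=182/625)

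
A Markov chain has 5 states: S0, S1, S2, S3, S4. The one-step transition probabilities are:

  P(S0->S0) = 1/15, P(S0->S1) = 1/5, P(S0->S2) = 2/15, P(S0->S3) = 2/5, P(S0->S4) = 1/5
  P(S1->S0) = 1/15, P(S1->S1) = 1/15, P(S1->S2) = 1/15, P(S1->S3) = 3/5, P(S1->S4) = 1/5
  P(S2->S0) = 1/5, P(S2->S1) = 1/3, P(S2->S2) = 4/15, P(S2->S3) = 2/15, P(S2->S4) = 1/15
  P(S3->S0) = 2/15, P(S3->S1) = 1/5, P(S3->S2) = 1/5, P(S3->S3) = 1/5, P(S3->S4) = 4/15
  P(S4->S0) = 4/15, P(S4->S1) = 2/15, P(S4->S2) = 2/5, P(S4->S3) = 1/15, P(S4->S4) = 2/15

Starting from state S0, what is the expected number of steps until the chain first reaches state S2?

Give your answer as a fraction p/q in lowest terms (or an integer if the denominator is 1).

Let h_i = expected steps to first reach S2 from state i.
Boundary: h_S2 = 0.
First-step equations for the other states:
  h_S0 = 1 + 1/15*h_S0 + 1/5*h_S1 + 2/15*h_S2 + 2/5*h_S3 + 1/5*h_S4
  h_S1 = 1 + 1/15*h_S0 + 1/15*h_S1 + 1/15*h_S2 + 3/5*h_S3 + 1/5*h_S4
  h_S3 = 1 + 2/15*h_S0 + 1/5*h_S1 + 1/5*h_S2 + 1/5*h_S3 + 4/15*h_S4
  h_S4 = 1 + 4/15*h_S0 + 2/15*h_S1 + 2/5*h_S2 + 1/15*h_S3 + 2/15*h_S4

Substituting h_S2 = 0 and rearranging gives the linear system (I - Q) h = 1:
  [14/15, -1/5, -2/5, -1/5] . (h_S0, h_S1, h_S3, h_S4) = 1
  [-1/15, 14/15, -3/5, -1/5] . (h_S0, h_S1, h_S3, h_S4) = 1
  [-2/15, -1/5, 4/5, -4/15] . (h_S0, h_S1, h_S3, h_S4) = 1
  [-4/15, -2/15, -1/15, 13/15] . (h_S0, h_S1, h_S3, h_S4) = 1

Solving yields:
  h_S0 = 10680/2111
  h_S1 = 78255/14777
  h_S3 = 69645/14777
  h_S4 = 57450/14777

Starting state is S0, so the expected hitting time is h_S0 = 10680/2111.

Answer: 10680/2111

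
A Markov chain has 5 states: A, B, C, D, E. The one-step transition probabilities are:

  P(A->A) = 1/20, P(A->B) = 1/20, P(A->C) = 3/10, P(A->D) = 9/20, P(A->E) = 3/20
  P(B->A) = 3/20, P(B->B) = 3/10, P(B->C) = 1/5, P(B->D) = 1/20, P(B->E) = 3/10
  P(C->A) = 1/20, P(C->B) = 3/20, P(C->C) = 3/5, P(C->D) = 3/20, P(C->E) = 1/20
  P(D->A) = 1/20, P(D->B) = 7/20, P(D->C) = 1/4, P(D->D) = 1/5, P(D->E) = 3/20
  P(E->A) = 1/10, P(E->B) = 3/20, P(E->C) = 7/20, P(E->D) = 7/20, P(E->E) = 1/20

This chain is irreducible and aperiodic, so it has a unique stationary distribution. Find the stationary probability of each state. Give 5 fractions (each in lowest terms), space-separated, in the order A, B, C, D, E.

Answer: 4957/63870 6752/31935 8393/21290 5984/31935 1377/10645

Derivation:
The stationary distribution satisfies pi = pi * P, i.e.:
  pi_A = 1/20*pi_A + 3/20*pi_B + 1/20*pi_C + 1/20*pi_D + 1/10*pi_E
  pi_B = 1/20*pi_A + 3/10*pi_B + 3/20*pi_C + 7/20*pi_D + 3/20*pi_E
  pi_C = 3/10*pi_A + 1/5*pi_B + 3/5*pi_C + 1/4*pi_D + 7/20*pi_E
  pi_D = 9/20*pi_A + 1/20*pi_B + 3/20*pi_C + 1/5*pi_D + 7/20*pi_E
  pi_E = 3/20*pi_A + 3/10*pi_B + 1/20*pi_C + 3/20*pi_D + 1/20*pi_E
with normalization: pi_A + pi_B + pi_C + pi_D + pi_E = 1.

Using the first 4 balance equations plus normalization, the linear system A*pi = b is:
  [-19/20, 3/20, 1/20, 1/20, 1/10] . pi = 0
  [1/20, -7/10, 3/20, 7/20, 3/20] . pi = 0
  [3/10, 1/5, -2/5, 1/4, 7/20] . pi = 0
  [9/20, 1/20, 3/20, -4/5, 7/20] . pi = 0
  [1, 1, 1, 1, 1] . pi = 1

Solving yields:
  pi_A = 4957/63870
  pi_B = 6752/31935
  pi_C = 8393/21290
  pi_D = 5984/31935
  pi_E = 1377/10645

Verification (pi * P):
  4957/63870*1/20 + 6752/31935*3/20 + 8393/21290*1/20 + 5984/31935*1/20 + 1377/10645*1/10 = 4957/63870 = pi_A  (ok)
  4957/63870*1/20 + 6752/31935*3/10 + 8393/21290*3/20 + 5984/31935*7/20 + 1377/10645*3/20 = 6752/31935 = pi_B  (ok)
  4957/63870*3/10 + 6752/31935*1/5 + 8393/21290*3/5 + 5984/31935*1/4 + 1377/10645*7/20 = 8393/21290 = pi_C  (ok)
  4957/63870*9/20 + 6752/31935*1/20 + 8393/21290*3/20 + 5984/31935*1/5 + 1377/10645*7/20 = 5984/31935 = pi_D  (ok)
  4957/63870*3/20 + 6752/31935*3/10 + 8393/21290*1/20 + 5984/31935*3/20 + 1377/10645*1/20 = 1377/10645 = pi_E  (ok)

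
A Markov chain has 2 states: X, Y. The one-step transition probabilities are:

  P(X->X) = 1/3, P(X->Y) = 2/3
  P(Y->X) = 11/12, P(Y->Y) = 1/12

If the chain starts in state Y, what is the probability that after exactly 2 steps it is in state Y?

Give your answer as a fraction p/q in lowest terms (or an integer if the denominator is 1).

Computing P^2 by repeated multiplication:
P^1 =
  X: [1/3, 2/3]
  Y: [11/12, 1/12]
P^2 =
  X: [13/18, 5/18]
  Y: [55/144, 89/144]

(P^2)[Y -> Y] = 89/144

Answer: 89/144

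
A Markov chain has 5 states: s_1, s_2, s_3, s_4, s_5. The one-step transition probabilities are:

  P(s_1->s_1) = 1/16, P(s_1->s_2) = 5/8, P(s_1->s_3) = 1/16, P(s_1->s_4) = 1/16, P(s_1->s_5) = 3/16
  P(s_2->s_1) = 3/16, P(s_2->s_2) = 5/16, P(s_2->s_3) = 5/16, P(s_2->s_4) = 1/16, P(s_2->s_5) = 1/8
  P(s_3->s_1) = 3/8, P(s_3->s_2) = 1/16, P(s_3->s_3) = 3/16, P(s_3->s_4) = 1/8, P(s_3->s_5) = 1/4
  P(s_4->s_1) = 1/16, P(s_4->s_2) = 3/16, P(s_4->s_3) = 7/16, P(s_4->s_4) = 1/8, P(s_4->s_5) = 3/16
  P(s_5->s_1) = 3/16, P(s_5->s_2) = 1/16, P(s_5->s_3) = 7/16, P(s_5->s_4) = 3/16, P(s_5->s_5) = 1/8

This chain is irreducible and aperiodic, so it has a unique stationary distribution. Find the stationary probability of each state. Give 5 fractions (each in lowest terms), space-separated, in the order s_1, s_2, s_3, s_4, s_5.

Answer: 7751/38973 1775/7086 10339/38973 1403/12991 13823/77946

Derivation:
The stationary distribution satisfies pi = pi * P, i.e.:
  pi_s_1 = 1/16*pi_s_1 + 3/16*pi_s_2 + 3/8*pi_s_3 + 1/16*pi_s_4 + 3/16*pi_s_5
  pi_s_2 = 5/8*pi_s_1 + 5/16*pi_s_2 + 1/16*pi_s_3 + 3/16*pi_s_4 + 1/16*pi_s_5
  pi_s_3 = 1/16*pi_s_1 + 5/16*pi_s_2 + 3/16*pi_s_3 + 7/16*pi_s_4 + 7/16*pi_s_5
  pi_s_4 = 1/16*pi_s_1 + 1/16*pi_s_2 + 1/8*pi_s_3 + 1/8*pi_s_4 + 3/16*pi_s_5
  pi_s_5 = 3/16*pi_s_1 + 1/8*pi_s_2 + 1/4*pi_s_3 + 3/16*pi_s_4 + 1/8*pi_s_5
with normalization: pi_s_1 + pi_s_2 + pi_s_3 + pi_s_4 + pi_s_5 = 1.

Using the first 4 balance equations plus normalization, the linear system A*pi = b is:
  [-15/16, 3/16, 3/8, 1/16, 3/16] . pi = 0
  [5/8, -11/16, 1/16, 3/16, 1/16] . pi = 0
  [1/16, 5/16, -13/16, 7/16, 7/16] . pi = 0
  [1/16, 1/16, 1/8, -7/8, 3/16] . pi = 0
  [1, 1, 1, 1, 1] . pi = 1

Solving yields:
  pi_s_1 = 7751/38973
  pi_s_2 = 1775/7086
  pi_s_3 = 10339/38973
  pi_s_4 = 1403/12991
  pi_s_5 = 13823/77946

Verification (pi * P):
  7751/38973*1/16 + 1775/7086*3/16 + 10339/38973*3/8 + 1403/12991*1/16 + 13823/77946*3/16 = 7751/38973 = pi_s_1  (ok)
  7751/38973*5/8 + 1775/7086*5/16 + 10339/38973*1/16 + 1403/12991*3/16 + 13823/77946*1/16 = 1775/7086 = pi_s_2  (ok)
  7751/38973*1/16 + 1775/7086*5/16 + 10339/38973*3/16 + 1403/12991*7/16 + 13823/77946*7/16 = 10339/38973 = pi_s_3  (ok)
  7751/38973*1/16 + 1775/7086*1/16 + 10339/38973*1/8 + 1403/12991*1/8 + 13823/77946*3/16 = 1403/12991 = pi_s_4  (ok)
  7751/38973*3/16 + 1775/7086*1/8 + 10339/38973*1/4 + 1403/12991*3/16 + 13823/77946*1/8 = 13823/77946 = pi_s_5  (ok)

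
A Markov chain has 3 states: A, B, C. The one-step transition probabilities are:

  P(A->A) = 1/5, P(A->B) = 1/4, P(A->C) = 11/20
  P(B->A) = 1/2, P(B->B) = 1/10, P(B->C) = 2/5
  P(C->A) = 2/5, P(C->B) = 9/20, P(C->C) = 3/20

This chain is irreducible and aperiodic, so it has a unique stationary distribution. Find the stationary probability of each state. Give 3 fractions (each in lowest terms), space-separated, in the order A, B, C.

The stationary distribution satisfies pi = pi * P, i.e.:
  pi_A = 1/5*pi_A + 1/2*pi_B + 2/5*pi_C
  pi_B = 1/4*pi_A + 1/10*pi_B + 9/20*pi_C
  pi_C = 11/20*pi_A + 2/5*pi_B + 3/20*pi_C
with normalization: pi_A + pi_B + pi_C = 1.

Using the first 2 balance equations plus normalization, the linear system A*pi = b is:
  [-4/5, 1/2, 2/5] . pi = 0
  [1/4, -9/10, 9/20] . pi = 0
  [1, 1, 1] . pi = 1

Solving yields:
  pi_A = 117/328
  pi_B = 23/82
  pi_C = 119/328

Verification (pi * P):
  117/328*1/5 + 23/82*1/2 + 119/328*2/5 = 117/328 = pi_A  (ok)
  117/328*1/4 + 23/82*1/10 + 119/328*9/20 = 23/82 = pi_B  (ok)
  117/328*11/20 + 23/82*2/5 + 119/328*3/20 = 119/328 = pi_C  (ok)

Answer: 117/328 23/82 119/328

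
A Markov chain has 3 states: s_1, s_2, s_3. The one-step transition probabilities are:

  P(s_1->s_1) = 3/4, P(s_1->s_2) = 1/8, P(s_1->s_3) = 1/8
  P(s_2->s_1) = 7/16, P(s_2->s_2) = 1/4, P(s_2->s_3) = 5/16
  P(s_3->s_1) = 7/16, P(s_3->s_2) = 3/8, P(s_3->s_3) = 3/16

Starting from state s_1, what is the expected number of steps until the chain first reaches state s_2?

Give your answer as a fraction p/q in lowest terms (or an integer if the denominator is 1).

Answer: 120/19

Derivation:
Let h_i = expected steps to first reach s_2 from state i.
Boundary: h_s_2 = 0.
First-step equations for the other states:
  h_s_1 = 1 + 3/4*h_s_1 + 1/8*h_s_2 + 1/8*h_s_3
  h_s_3 = 1 + 7/16*h_s_1 + 3/8*h_s_2 + 3/16*h_s_3

Substituting h_s_2 = 0 and rearranging gives the linear system (I - Q) h = 1:
  [1/4, -1/8] . (h_s_1, h_s_3) = 1
  [-7/16, 13/16] . (h_s_1, h_s_3) = 1

Solving yields:
  h_s_1 = 120/19
  h_s_3 = 88/19

Starting state is s_1, so the expected hitting time is h_s_1 = 120/19.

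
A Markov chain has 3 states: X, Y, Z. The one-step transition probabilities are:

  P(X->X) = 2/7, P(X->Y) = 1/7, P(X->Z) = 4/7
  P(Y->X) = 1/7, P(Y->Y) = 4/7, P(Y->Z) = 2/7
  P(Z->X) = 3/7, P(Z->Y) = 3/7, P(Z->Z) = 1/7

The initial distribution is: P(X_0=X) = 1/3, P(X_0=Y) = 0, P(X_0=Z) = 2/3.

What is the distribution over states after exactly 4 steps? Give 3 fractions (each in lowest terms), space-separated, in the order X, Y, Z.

Propagating the distribution step by step (d_{t+1} = d_t * P):
d_0 = (X=1/3, Y=0, Z=2/3)
  d_1[X] = 1/3*2/7 + 0*1/7 + 2/3*3/7 = 8/21
  d_1[Y] = 1/3*1/7 + 0*4/7 + 2/3*3/7 = 1/3
  d_1[Z] = 1/3*4/7 + 0*2/7 + 2/3*1/7 = 2/7
d_1 = (X=8/21, Y=1/3, Z=2/7)
  d_2[X] = 8/21*2/7 + 1/3*1/7 + 2/7*3/7 = 41/147
  d_2[Y] = 8/21*1/7 + 1/3*4/7 + 2/7*3/7 = 18/49
  d_2[Z] = 8/21*4/7 + 1/3*2/7 + 2/7*1/7 = 52/147
d_2 = (X=41/147, Y=18/49, Z=52/147)
  d_3[X] = 41/147*2/7 + 18/49*1/7 + 52/147*3/7 = 292/1029
  d_3[Y] = 41/147*1/7 + 18/49*4/7 + 52/147*3/7 = 59/147
  d_3[Z] = 41/147*4/7 + 18/49*2/7 + 52/147*1/7 = 108/343
d_3 = (X=292/1029, Y=59/147, Z=108/343)
  d_4[X] = 292/1029*2/7 + 59/147*1/7 + 108/343*3/7 = 1969/7203
  d_4[Y] = 292/1029*1/7 + 59/147*4/7 + 108/343*3/7 = 972/2401
  d_4[Z] = 292/1029*4/7 + 59/147*2/7 + 108/343*1/7 = 2318/7203
d_4 = (X=1969/7203, Y=972/2401, Z=2318/7203)

Answer: 1969/7203 972/2401 2318/7203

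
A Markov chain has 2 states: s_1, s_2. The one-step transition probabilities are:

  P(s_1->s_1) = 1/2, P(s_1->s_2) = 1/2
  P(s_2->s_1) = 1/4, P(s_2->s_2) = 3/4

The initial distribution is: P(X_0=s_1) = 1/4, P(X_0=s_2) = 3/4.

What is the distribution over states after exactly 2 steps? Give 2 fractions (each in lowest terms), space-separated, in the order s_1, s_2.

Propagating the distribution step by step (d_{t+1} = d_t * P):
d_0 = (s_1=1/4, s_2=3/4)
  d_1[s_1] = 1/4*1/2 + 3/4*1/4 = 5/16
  d_1[s_2] = 1/4*1/2 + 3/4*3/4 = 11/16
d_1 = (s_1=5/16, s_2=11/16)
  d_2[s_1] = 5/16*1/2 + 11/16*1/4 = 21/64
  d_2[s_2] = 5/16*1/2 + 11/16*3/4 = 43/64
d_2 = (s_1=21/64, s_2=43/64)

Answer: 21/64 43/64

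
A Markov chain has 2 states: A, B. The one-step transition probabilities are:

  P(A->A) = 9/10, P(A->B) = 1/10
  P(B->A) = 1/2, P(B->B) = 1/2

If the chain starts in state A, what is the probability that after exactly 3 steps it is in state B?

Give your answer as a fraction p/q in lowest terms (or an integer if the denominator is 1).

Computing P^3 by repeated multiplication:
P^1 =
  A: [9/10, 1/10]
  B: [1/2, 1/2]
P^2 =
  A: [43/50, 7/50]
  B: [7/10, 3/10]
P^3 =
  A: [211/250, 39/250]
  B: [39/50, 11/50]

(P^3)[A -> B] = 39/250

Answer: 39/250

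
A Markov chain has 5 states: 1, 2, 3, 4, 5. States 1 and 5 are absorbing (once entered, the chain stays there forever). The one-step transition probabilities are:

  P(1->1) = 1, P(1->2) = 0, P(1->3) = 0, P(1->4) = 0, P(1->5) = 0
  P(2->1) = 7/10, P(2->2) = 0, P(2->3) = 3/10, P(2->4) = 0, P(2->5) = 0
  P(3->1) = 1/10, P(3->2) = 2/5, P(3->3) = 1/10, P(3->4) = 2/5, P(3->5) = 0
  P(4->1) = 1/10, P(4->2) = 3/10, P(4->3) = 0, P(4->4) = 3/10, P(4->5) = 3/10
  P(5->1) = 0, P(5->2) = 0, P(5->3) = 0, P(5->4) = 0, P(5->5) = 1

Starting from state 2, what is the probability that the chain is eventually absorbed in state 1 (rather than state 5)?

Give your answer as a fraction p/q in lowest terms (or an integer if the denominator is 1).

Let a_i = P(absorbed in 1 | start in state i).
Boundary conditions: a_1 = 1, a_5 = 0.
For each transient state i, a_i = sum_j P(i->j) * a_j:
  a_2 = 7/10*a_1 + 0*a_2 + 3/10*a_3 + 0*a_4 + 0*a_5
  a_3 = 1/10*a_1 + 2/5*a_2 + 1/10*a_3 + 2/5*a_4 + 0*a_5
  a_4 = 1/10*a_1 + 3/10*a_2 + 0*a_3 + 3/10*a_4 + 3/10*a_5

Substituting a_1 = 1 and a_5 = 0, rearrange to (I - Q) a = r where r[i] = P(i -> 1):
  [1, -3/10, 0] . (a_2, a_3, a_4) = 7/10
  [-2/5, 9/10, -2/5] . (a_2, a_3, a_4) = 1/10
  [-3/10, 0, 7/10] . (a_2, a_3, a_4) = 1/10

Solving yields:
  a_2 = 79/85
  a_3 = 13/17
  a_4 = 46/85

Starting state is 2, so the absorption probability is a_2 = 79/85.

Answer: 79/85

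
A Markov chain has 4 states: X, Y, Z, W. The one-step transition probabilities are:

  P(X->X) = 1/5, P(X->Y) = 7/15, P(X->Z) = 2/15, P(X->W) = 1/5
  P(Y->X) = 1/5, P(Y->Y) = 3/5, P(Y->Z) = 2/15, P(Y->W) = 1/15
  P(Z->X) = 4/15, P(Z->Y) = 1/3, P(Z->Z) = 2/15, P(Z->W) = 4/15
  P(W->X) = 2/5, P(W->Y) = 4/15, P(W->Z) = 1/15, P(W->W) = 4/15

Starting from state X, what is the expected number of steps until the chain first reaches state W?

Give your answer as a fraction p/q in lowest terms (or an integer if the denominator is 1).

Answer: 2925/409

Derivation:
Let h_i = expected steps to first reach W from state i.
Boundary: h_W = 0.
First-step equations for the other states:
  h_X = 1 + 1/5*h_X + 7/15*h_Y + 2/15*h_Z + 1/5*h_W
  h_Y = 1 + 1/5*h_X + 3/5*h_Y + 2/15*h_Z + 1/15*h_W
  h_Z = 1 + 4/15*h_X + 1/3*h_Y + 2/15*h_Z + 4/15*h_W

Substituting h_W = 0 and rearranging gives the linear system (I - Q) h = 1:
  [4/5, -7/15, -2/15] . (h_X, h_Y, h_Z) = 1
  [-1/5, 2/5, -2/15] . (h_X, h_Y, h_Z) = 1
  [-4/15, -1/3, 13/15] . (h_X, h_Y, h_Z) = 1

Solving yields:
  h_X = 2925/409
  h_Y = 3375/409
  h_Z = 2670/409

Starting state is X, so the expected hitting time is h_X = 2925/409.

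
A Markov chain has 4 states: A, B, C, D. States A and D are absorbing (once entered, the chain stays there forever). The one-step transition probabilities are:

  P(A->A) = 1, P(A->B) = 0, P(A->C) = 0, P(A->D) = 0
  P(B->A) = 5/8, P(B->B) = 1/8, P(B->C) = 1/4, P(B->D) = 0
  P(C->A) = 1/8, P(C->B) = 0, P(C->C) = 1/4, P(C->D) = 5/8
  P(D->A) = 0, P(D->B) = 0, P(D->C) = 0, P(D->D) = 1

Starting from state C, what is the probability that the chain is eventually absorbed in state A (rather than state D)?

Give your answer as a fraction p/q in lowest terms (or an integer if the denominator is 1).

Answer: 1/6

Derivation:
Let a_i = P(absorbed in A | start in state i).
Boundary conditions: a_A = 1, a_D = 0.
For each transient state i, a_i = sum_j P(i->j) * a_j:
  a_B = 5/8*a_A + 1/8*a_B + 1/4*a_C + 0*a_D
  a_C = 1/8*a_A + 0*a_B + 1/4*a_C + 5/8*a_D

Substituting a_A = 1 and a_D = 0, rearrange to (I - Q) a = r where r[i] = P(i -> A):
  [7/8, -1/4] . (a_B, a_C) = 5/8
  [0, 3/4] . (a_B, a_C) = 1/8

Solving yields:
  a_B = 16/21
  a_C = 1/6

Starting state is C, so the absorption probability is a_C = 1/6.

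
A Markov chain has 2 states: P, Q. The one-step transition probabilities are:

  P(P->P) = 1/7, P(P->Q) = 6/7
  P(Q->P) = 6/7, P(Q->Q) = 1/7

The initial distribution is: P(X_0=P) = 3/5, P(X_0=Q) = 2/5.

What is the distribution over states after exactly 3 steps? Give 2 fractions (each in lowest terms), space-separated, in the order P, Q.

Propagating the distribution step by step (d_{t+1} = d_t * P):
d_0 = (P=3/5, Q=2/5)
  d_1[P] = 3/5*1/7 + 2/5*6/7 = 3/7
  d_1[Q] = 3/5*6/7 + 2/5*1/7 = 4/7
d_1 = (P=3/7, Q=4/7)
  d_2[P] = 3/7*1/7 + 4/7*6/7 = 27/49
  d_2[Q] = 3/7*6/7 + 4/7*1/7 = 22/49
d_2 = (P=27/49, Q=22/49)
  d_3[P] = 27/49*1/7 + 22/49*6/7 = 159/343
  d_3[Q] = 27/49*6/7 + 22/49*1/7 = 184/343
d_3 = (P=159/343, Q=184/343)

Answer: 159/343 184/343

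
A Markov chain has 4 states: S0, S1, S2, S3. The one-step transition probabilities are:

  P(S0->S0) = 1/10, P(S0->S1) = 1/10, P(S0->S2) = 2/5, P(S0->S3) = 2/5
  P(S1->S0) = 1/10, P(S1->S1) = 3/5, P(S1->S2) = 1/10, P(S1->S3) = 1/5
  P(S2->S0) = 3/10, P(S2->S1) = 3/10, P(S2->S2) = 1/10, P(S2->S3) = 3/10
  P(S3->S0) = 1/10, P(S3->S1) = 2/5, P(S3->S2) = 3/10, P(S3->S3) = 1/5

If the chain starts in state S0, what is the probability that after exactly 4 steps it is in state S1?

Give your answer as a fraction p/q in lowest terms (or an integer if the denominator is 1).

Computing P^4 by repeated multiplication:
P^1 =
  S0: [1/10, 1/10, 2/5, 2/5]
  S1: [1/10, 3/5, 1/10, 1/5]
  S2: [3/10, 3/10, 1/10, 3/10]
  S3: [1/10, 2/5, 3/10, 1/5]
P^2 =
  S0: [9/50, 7/20, 21/100, 13/50]
  S1: [3/25, 12/25, 17/100, 23/100]
  S2: [3/25, 9/25, 1/4, 27/100]
  S3: [4/25, 21/50, 17/100, 1/4]
P^3 =
  S0: [71/500, 79/200, 103/500, 257/1000]
  S1: [67/500, 443/1000, 91/500, 241/1000]
  S2: [3/20, 411/1000, 19/100, 249/1000]
  S3: [67/500, 419/1000, 99/500, 249/1000]
P^4 =
  S0: [353/2500, 2079/5000, 97/500, 249/1000]
  S1: [341/2500, 2151/5000, 471/2500, 49/200]
  S2: [69/500, 2091/5000, 487/2500, 249/1000]
  S3: [349/2500, 2119/5000, 19/100, 1233/5000]

(P^4)[S0 -> S1] = 2079/5000

Answer: 2079/5000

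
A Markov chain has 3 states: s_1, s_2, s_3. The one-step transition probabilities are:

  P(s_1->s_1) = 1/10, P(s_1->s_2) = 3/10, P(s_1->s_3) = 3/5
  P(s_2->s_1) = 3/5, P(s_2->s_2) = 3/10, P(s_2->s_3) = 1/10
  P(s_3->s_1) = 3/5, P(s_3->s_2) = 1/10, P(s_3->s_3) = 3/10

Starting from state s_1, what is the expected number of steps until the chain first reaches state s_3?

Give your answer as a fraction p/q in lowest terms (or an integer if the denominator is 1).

Let h_i = expected steps to first reach s_3 from state i.
Boundary: h_s_3 = 0.
First-step equations for the other states:
  h_s_1 = 1 + 1/10*h_s_1 + 3/10*h_s_2 + 3/5*h_s_3
  h_s_2 = 1 + 3/5*h_s_1 + 3/10*h_s_2 + 1/10*h_s_3

Substituting h_s_3 = 0 and rearranging gives the linear system (I - Q) h = 1:
  [9/10, -3/10] . (h_s_1, h_s_2) = 1
  [-3/5, 7/10] . (h_s_1, h_s_2) = 1

Solving yields:
  h_s_1 = 20/9
  h_s_2 = 10/3

Starting state is s_1, so the expected hitting time is h_s_1 = 20/9.

Answer: 20/9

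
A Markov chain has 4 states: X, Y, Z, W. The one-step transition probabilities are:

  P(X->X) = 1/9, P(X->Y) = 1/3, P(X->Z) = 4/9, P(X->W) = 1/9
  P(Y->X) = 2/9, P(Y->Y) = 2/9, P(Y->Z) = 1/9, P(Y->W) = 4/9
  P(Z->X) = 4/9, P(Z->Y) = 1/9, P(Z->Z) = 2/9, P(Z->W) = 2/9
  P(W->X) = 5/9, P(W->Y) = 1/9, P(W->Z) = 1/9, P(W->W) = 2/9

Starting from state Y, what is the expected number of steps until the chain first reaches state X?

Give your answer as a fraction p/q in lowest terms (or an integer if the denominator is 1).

Answer: 11/4

Derivation:
Let h_i = expected steps to first reach X from state i.
Boundary: h_X = 0.
First-step equations for the other states:
  h_Y = 1 + 2/9*h_X + 2/9*h_Y + 1/9*h_Z + 4/9*h_W
  h_Z = 1 + 4/9*h_X + 1/9*h_Y + 2/9*h_Z + 2/9*h_W
  h_W = 1 + 5/9*h_X + 1/9*h_Y + 1/9*h_Z + 2/9*h_W

Substituting h_X = 0 and rearranging gives the linear system (I - Q) h = 1:
  [7/9, -1/9, -4/9] . (h_Y, h_Z, h_W) = 1
  [-1/9, 7/9, -2/9] . (h_Y, h_Z, h_W) = 1
  [-1/9, -1/9, 7/9] . (h_Y, h_Z, h_W) = 1

Solving yields:
  h_Y = 11/4
  h_Z = 9/4
  h_W = 2

Starting state is Y, so the expected hitting time is h_Y = 11/4.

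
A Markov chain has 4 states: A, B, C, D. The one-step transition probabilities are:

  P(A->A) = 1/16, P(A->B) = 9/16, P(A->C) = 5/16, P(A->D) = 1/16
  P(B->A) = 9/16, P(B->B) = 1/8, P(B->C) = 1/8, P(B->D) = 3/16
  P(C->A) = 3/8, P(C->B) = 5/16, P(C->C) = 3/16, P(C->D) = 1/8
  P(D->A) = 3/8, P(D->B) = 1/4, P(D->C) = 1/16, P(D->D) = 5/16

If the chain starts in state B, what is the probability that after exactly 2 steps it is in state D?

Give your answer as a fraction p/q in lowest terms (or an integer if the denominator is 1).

Answer: 17/128

Derivation:
Computing P^2 by repeated multiplication:
P^1 =
  A: [1/16, 9/16, 5/16, 1/16]
  B: [9/16, 1/8, 1/8, 3/16]
  C: [3/8, 5/16, 3/16, 1/8]
  D: [3/8, 1/4, 1/16, 5/16]
P^2 =
  A: [59/128, 7/32, 39/256, 43/256]
  B: [57/256, 107/256, 29/128, 17/128]
  C: [81/256, 87/256, 51/256, 37/256]
  D: [39/128, 87/256, 23/128, 45/256]

(P^2)[B -> D] = 17/128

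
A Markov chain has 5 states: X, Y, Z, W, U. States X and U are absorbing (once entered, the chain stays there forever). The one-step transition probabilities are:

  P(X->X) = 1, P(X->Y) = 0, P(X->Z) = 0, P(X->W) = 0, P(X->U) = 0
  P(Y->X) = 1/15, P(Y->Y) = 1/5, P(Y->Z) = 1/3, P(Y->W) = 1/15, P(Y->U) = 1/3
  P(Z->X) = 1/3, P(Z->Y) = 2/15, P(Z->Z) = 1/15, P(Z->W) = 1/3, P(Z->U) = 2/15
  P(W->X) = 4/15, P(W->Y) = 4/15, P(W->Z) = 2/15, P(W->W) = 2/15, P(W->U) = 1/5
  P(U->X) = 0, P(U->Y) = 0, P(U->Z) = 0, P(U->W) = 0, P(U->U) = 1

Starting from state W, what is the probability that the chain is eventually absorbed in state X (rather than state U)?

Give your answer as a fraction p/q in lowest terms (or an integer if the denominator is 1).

Let a_i = P(absorbed in X | start in state i).
Boundary conditions: a_X = 1, a_U = 0.
For each transient state i, a_i = sum_j P(i->j) * a_j:
  a_Y = 1/15*a_X + 1/5*a_Y + 1/3*a_Z + 1/15*a_W + 1/3*a_U
  a_Z = 1/3*a_X + 2/15*a_Y + 1/15*a_Z + 1/3*a_W + 2/15*a_U
  a_W = 4/15*a_X + 4/15*a_Y + 2/15*a_Z + 2/15*a_W + 1/5*a_U

Substituting a_X = 1 and a_U = 0, rearrange to (I - Q) a = r where r[i] = P(i -> X):
  [4/5, -1/3, -1/15] . (a_Y, a_Z, a_W) = 1/15
  [-2/15, 14/15, -1/3] . (a_Y, a_Z, a_W) = 1/3
  [-4/15, -2/15, 13/15] . (a_Y, a_Z, a_W) = 4/15

Solving yields:
  a_Y = 663/1774
  a_Z = 527/887
  a_W = 456/887

Starting state is W, so the absorption probability is a_W = 456/887.

Answer: 456/887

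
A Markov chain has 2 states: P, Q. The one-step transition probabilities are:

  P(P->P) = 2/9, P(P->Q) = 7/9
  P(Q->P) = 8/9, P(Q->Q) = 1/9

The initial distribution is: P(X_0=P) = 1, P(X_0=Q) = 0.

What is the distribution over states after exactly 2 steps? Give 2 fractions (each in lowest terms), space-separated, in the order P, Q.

Propagating the distribution step by step (d_{t+1} = d_t * P):
d_0 = (P=1, Q=0)
  d_1[P] = 1*2/9 + 0*8/9 = 2/9
  d_1[Q] = 1*7/9 + 0*1/9 = 7/9
d_1 = (P=2/9, Q=7/9)
  d_2[P] = 2/9*2/9 + 7/9*8/9 = 20/27
  d_2[Q] = 2/9*7/9 + 7/9*1/9 = 7/27
d_2 = (P=20/27, Q=7/27)

Answer: 20/27 7/27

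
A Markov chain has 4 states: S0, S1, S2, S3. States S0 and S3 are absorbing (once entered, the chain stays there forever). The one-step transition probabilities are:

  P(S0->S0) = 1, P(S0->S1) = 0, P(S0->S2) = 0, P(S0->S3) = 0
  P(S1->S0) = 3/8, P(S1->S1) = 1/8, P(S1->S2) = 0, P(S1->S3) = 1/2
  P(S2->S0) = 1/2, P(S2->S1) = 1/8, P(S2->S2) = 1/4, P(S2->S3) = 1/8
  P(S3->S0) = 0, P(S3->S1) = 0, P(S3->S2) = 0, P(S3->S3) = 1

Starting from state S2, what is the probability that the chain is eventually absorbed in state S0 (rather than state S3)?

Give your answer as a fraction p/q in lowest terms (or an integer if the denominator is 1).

Let a_i = P(absorbed in S0 | start in state i).
Boundary conditions: a_S0 = 1, a_S3 = 0.
For each transient state i, a_i = sum_j P(i->j) * a_j:
  a_S1 = 3/8*a_S0 + 1/8*a_S1 + 0*a_S2 + 1/2*a_S3
  a_S2 = 1/2*a_S0 + 1/8*a_S1 + 1/4*a_S2 + 1/8*a_S3

Substituting a_S0 = 1 and a_S3 = 0, rearrange to (I - Q) a = r where r[i] = P(i -> S0):
  [7/8, 0] . (a_S1, a_S2) = 3/8
  [-1/8, 3/4] . (a_S1, a_S2) = 1/2

Solving yields:
  a_S1 = 3/7
  a_S2 = 31/42

Starting state is S2, so the absorption probability is a_S2 = 31/42.

Answer: 31/42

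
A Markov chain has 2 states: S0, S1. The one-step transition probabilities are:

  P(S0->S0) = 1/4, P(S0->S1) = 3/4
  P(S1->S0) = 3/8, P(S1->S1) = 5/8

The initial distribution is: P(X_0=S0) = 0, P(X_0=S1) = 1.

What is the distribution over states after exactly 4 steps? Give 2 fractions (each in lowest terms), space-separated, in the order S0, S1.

Answer: 1365/4096 2731/4096

Derivation:
Propagating the distribution step by step (d_{t+1} = d_t * P):
d_0 = (S0=0, S1=1)
  d_1[S0] = 0*1/4 + 1*3/8 = 3/8
  d_1[S1] = 0*3/4 + 1*5/8 = 5/8
d_1 = (S0=3/8, S1=5/8)
  d_2[S0] = 3/8*1/4 + 5/8*3/8 = 21/64
  d_2[S1] = 3/8*3/4 + 5/8*5/8 = 43/64
d_2 = (S0=21/64, S1=43/64)
  d_3[S0] = 21/64*1/4 + 43/64*3/8 = 171/512
  d_3[S1] = 21/64*3/4 + 43/64*5/8 = 341/512
d_3 = (S0=171/512, S1=341/512)
  d_4[S0] = 171/512*1/4 + 341/512*3/8 = 1365/4096
  d_4[S1] = 171/512*3/4 + 341/512*5/8 = 2731/4096
d_4 = (S0=1365/4096, S1=2731/4096)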